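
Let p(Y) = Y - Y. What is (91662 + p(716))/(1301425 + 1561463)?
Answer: 15277/477148 ≈ 0.032017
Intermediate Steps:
p(Y) = 0
(91662 + p(716))/(1301425 + 1561463) = (91662 + 0)/(1301425 + 1561463) = 91662/2862888 = 91662*(1/2862888) = 15277/477148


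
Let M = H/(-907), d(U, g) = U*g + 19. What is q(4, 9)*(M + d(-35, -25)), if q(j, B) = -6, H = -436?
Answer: -4867764/907 ≈ -5366.9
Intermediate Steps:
d(U, g) = 19 + U*g
M = 436/907 (M = -436/(-907) = -436*(-1/907) = 436/907 ≈ 0.48071)
q(4, 9)*(M + d(-35, -25)) = -6*(436/907 + (19 - 35*(-25))) = -6*(436/907 + (19 + 875)) = -6*(436/907 + 894) = -6*811294/907 = -4867764/907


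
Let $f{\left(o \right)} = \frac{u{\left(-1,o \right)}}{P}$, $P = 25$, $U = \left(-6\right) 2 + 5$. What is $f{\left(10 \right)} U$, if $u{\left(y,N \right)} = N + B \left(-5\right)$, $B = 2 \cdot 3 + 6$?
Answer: $14$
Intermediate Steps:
$B = 12$ ($B = 6 + 6 = 12$)
$u{\left(y,N \right)} = -60 + N$ ($u{\left(y,N \right)} = N + 12 \left(-5\right) = N - 60 = -60 + N$)
$U = -7$ ($U = -12 + 5 = -7$)
$f{\left(o \right)} = - \frac{12}{5} + \frac{o}{25}$ ($f{\left(o \right)} = \frac{-60 + o}{25} = \left(-60 + o\right) \frac{1}{25} = - \frac{12}{5} + \frac{o}{25}$)
$f{\left(10 \right)} U = \left(- \frac{12}{5} + \frac{1}{25} \cdot 10\right) \left(-7\right) = \left(- \frac{12}{5} + \frac{2}{5}\right) \left(-7\right) = \left(-2\right) \left(-7\right) = 14$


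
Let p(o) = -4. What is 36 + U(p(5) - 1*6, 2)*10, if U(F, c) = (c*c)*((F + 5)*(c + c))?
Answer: -764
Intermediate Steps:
U(F, c) = 2*c**3*(5 + F) (U(F, c) = c**2*((5 + F)*(2*c)) = c**2*(2*c*(5 + F)) = 2*c**3*(5 + F))
36 + U(p(5) - 1*6, 2)*10 = 36 + (2*2**3*(5 + (-4 - 1*6)))*10 = 36 + (2*8*(5 + (-4 - 6)))*10 = 36 + (2*8*(5 - 10))*10 = 36 + (2*8*(-5))*10 = 36 - 80*10 = 36 - 800 = -764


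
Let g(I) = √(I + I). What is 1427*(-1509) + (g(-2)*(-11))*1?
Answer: -2153343 - 22*I ≈ -2.1533e+6 - 22.0*I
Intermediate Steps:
g(I) = √2*√I (g(I) = √(2*I) = √2*√I)
1427*(-1509) + (g(-2)*(-11))*1 = 1427*(-1509) + ((√2*√(-2))*(-11))*1 = -2153343 + ((√2*(I*√2))*(-11))*1 = -2153343 + ((2*I)*(-11))*1 = -2153343 - 22*I*1 = -2153343 - 22*I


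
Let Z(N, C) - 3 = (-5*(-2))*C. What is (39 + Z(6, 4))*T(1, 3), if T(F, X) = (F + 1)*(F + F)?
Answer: 328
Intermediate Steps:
T(F, X) = 2*F*(1 + F) (T(F, X) = (1 + F)*(2*F) = 2*F*(1 + F))
Z(N, C) = 3 + 10*C (Z(N, C) = 3 + (-5*(-2))*C = 3 + 10*C)
(39 + Z(6, 4))*T(1, 3) = (39 + (3 + 10*4))*(2*1*(1 + 1)) = (39 + (3 + 40))*(2*1*2) = (39 + 43)*4 = 82*4 = 328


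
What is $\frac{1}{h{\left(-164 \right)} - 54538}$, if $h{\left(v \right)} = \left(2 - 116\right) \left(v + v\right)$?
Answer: $- \frac{1}{17146} \approx -5.8323 \cdot 10^{-5}$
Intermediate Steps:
$h{\left(v \right)} = - 228 v$ ($h{\left(v \right)} = - 114 \cdot 2 v = - 228 v$)
$\frac{1}{h{\left(-164 \right)} - 54538} = \frac{1}{\left(-228\right) \left(-164\right) - 54538} = \frac{1}{37392 - 54538} = \frac{1}{-17146} = - \frac{1}{17146}$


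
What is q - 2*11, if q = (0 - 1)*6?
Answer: -28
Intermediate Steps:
q = -6 (q = -1*6 = -6)
q - 2*11 = -6 - 2*11 = -6 - 22 = -28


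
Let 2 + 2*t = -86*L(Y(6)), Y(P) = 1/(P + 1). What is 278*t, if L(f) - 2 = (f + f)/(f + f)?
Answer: -36140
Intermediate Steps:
Y(P) = 1/(1 + P)
L(f) = 3 (L(f) = 2 + (f + f)/(f + f) = 2 + (2*f)/((2*f)) = 2 + (2*f)*(1/(2*f)) = 2 + 1 = 3)
t = -130 (t = -1 + (-86*3)/2 = -1 + (½)*(-258) = -1 - 129 = -130)
278*t = 278*(-130) = -36140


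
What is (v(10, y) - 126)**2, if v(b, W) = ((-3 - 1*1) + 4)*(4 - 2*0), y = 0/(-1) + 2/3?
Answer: 15876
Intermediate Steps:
y = 2/3 (y = 0*(-1) + 2*(1/3) = 0 + 2/3 = 2/3 ≈ 0.66667)
v(b, W) = 0 (v(b, W) = ((-3 - 1) + 4)*(4 + 0) = (-4 + 4)*4 = 0*4 = 0)
(v(10, y) - 126)**2 = (0 - 126)**2 = (-126)**2 = 15876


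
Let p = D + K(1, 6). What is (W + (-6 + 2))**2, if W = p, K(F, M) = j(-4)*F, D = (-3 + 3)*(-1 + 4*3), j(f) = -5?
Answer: 81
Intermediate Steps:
D = 0 (D = 0*(-1 + 12) = 0*11 = 0)
K(F, M) = -5*F
p = -5 (p = 0 - 5*1 = 0 - 5 = -5)
W = -5
(W + (-6 + 2))**2 = (-5 + (-6 + 2))**2 = (-5 - 4)**2 = (-9)**2 = 81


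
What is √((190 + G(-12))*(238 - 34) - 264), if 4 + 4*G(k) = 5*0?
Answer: 2*√9573 ≈ 195.68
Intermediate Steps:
G(k) = -1 (G(k) = -1 + (5*0)/4 = -1 + (¼)*0 = -1 + 0 = -1)
√((190 + G(-12))*(238 - 34) - 264) = √((190 - 1)*(238 - 34) - 264) = √(189*204 - 264) = √(38556 - 264) = √38292 = 2*√9573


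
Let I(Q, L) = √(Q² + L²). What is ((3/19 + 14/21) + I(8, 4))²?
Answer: 262129/3249 + 376*√5/57 ≈ 95.430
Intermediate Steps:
I(Q, L) = √(L² + Q²)
((3/19 + 14/21) + I(8, 4))² = ((3/19 + 14/21) + √(4² + 8²))² = ((3*(1/19) + 14*(1/21)) + √(16 + 64))² = ((3/19 + ⅔) + √80)² = (47/57 + 4*√5)²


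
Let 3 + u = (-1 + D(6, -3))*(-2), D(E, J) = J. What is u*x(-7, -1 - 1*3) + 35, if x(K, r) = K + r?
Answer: -20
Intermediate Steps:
u = 5 (u = -3 + (-1 - 3)*(-2) = -3 - 4*(-2) = -3 + 8 = 5)
u*x(-7, -1 - 1*3) + 35 = 5*(-7 + (-1 - 1*3)) + 35 = 5*(-7 + (-1 - 3)) + 35 = 5*(-7 - 4) + 35 = 5*(-11) + 35 = -55 + 35 = -20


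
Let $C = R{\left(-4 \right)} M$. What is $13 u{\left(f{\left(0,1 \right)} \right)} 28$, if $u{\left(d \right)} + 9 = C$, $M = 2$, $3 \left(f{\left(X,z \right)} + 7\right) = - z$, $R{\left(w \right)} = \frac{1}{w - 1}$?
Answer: $- \frac{17108}{5} \approx -3421.6$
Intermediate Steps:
$R{\left(w \right)} = \frac{1}{-1 + w}$
$f{\left(X,z \right)} = -7 - \frac{z}{3}$ ($f{\left(X,z \right)} = -7 + \frac{\left(-1\right) z}{3} = -7 - \frac{z}{3}$)
$C = - \frac{2}{5}$ ($C = \frac{1}{-1 - 4} \cdot 2 = \frac{1}{-5} \cdot 2 = \left(- \frac{1}{5}\right) 2 = - \frac{2}{5} \approx -0.4$)
$u{\left(d \right)} = - \frac{47}{5}$ ($u{\left(d \right)} = -9 - \frac{2}{5} = - \frac{47}{5}$)
$13 u{\left(f{\left(0,1 \right)} \right)} 28 = 13 \left(- \frac{47}{5}\right) 28 = \left(- \frac{611}{5}\right) 28 = - \frac{17108}{5}$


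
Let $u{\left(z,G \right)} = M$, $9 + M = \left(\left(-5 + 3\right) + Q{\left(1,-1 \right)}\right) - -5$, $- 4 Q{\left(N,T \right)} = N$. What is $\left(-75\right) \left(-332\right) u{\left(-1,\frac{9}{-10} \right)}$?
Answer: $-155625$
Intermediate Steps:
$Q{\left(N,T \right)} = - \frac{N}{4}$
$M = - \frac{25}{4}$ ($M = -9 + \left(\left(\left(-5 + 3\right) - \frac{1}{4}\right) - -5\right) = -9 + \left(\left(-2 - \frac{1}{4}\right) + 5\right) = -9 + \left(- \frac{9}{4} + 5\right) = -9 + \frac{11}{4} = - \frac{25}{4} \approx -6.25$)
$u{\left(z,G \right)} = - \frac{25}{4}$
$\left(-75\right) \left(-332\right) u{\left(-1,\frac{9}{-10} \right)} = \left(-75\right) \left(-332\right) \left(- \frac{25}{4}\right) = 24900 \left(- \frac{25}{4}\right) = -155625$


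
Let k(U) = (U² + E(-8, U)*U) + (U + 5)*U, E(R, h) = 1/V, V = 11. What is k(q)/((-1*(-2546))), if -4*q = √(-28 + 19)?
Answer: -9/20368 - 21*I/14003 ≈ -0.00044187 - 0.0014997*I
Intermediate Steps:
q = -3*I/4 (q = -√(-28 + 19)/4 = -3*I/4 ≈ -0.75*I)
E(R, h) = 1/11
k(U) = U² + U/11 + U*(5 + U) (k(U) = (U² + U/11) + (U + 5)*U = (U² + U/11) + (5 + U)*U = (U² + U/11) + U*(5 + U) = U² + U/11 + U*(5 + U))
k(q)/((-1*(-2546))) = (2*(-3*I/4)*(28 + 11*(-3*I/4))/11)/((-1*(-2546))) = (2*(-3*I/4)*(28 - 33*I/4)/11)/2546 = -3*I*(28 - 33*I/4)/22*(1/2546) = -3*I*(28 - 33*I/4)/56012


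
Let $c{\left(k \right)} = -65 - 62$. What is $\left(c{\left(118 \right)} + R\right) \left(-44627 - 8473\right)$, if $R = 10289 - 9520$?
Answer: $-34090200$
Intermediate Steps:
$c{\left(k \right)} = -127$
$R = 769$ ($R = 10289 - 9520 = 769$)
$\left(c{\left(118 \right)} + R\right) \left(-44627 - 8473\right) = \left(-127 + 769\right) \left(-44627 - 8473\right) = 642 \left(-53100\right) = -34090200$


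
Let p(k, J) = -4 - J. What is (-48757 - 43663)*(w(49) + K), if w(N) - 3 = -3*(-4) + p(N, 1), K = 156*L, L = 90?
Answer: -1298501000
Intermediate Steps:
K = 14040 (K = 156*90 = 14040)
w(N) = 10 (w(N) = 3 + (-3*(-4) + (-4 - 1*1)) = 3 + (12 + (-4 - 1)) = 3 + (12 - 5) = 3 + 7 = 10)
(-48757 - 43663)*(w(49) + K) = (-48757 - 43663)*(10 + 14040) = -92420*14050 = -1298501000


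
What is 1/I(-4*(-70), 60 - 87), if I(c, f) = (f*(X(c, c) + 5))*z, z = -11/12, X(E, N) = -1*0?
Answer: 4/495 ≈ 0.0080808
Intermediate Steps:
X(E, N) = 0
z = -11/12 (z = -11*1/12 = -11/12 ≈ -0.91667)
I(c, f) = -55*f/12 (I(c, f) = (f*(0 + 5))*(-11/12) = (f*5)*(-11/12) = (5*f)*(-11/12) = -55*f/12)
1/I(-4*(-70), 60 - 87) = 1/(-55*(60 - 87)/12) = 1/(-55/12*(-27)) = 1/(495/4) = 4/495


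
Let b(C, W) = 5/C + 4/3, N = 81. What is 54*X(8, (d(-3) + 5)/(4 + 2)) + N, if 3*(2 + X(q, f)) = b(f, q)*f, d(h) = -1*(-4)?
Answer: 99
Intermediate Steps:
b(C, W) = 4/3 + 5/C (b(C, W) = 5/C + 4*(⅓) = 5/C + 4/3 = 4/3 + 5/C)
d(h) = 4
X(q, f) = -2 + f*(4/3 + 5/f)/3 (X(q, f) = -2 + ((4/3 + 5/f)*f)/3 = -2 + (f*(4/3 + 5/f))/3 = -2 + f*(4/3 + 5/f)/3)
54*X(8, (d(-3) + 5)/(4 + 2)) + N = 54*(-⅓ + 4*((4 + 5)/(4 + 2))/9) + 81 = 54*(-⅓ + 4*(9/6)/9) + 81 = 54*(-⅓ + 4*(9*(⅙))/9) + 81 = 54*(-⅓ + (4/9)*(3/2)) + 81 = 54*(-⅓ + ⅔) + 81 = 54*(⅓) + 81 = 18 + 81 = 99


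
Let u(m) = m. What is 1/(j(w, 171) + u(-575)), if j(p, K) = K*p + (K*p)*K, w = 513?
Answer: 1/15087781 ≈ 6.6279e-8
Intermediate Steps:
j(p, K) = K*p + p*K**2
1/(j(w, 171) + u(-575)) = 1/(171*513*(1 + 171) - 575) = 1/(171*513*172 - 575) = 1/(15088356 - 575) = 1/15087781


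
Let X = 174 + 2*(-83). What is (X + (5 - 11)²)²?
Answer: 1936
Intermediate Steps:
X = 8 (X = 174 - 166 = 8)
(X + (5 - 11)²)² = (8 + (5 - 11)²)² = (8 + (-6)²)² = (8 + 36)² = 44² = 1936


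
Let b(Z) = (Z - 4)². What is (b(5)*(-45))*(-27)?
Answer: 1215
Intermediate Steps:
b(Z) = (-4 + Z)²
(b(5)*(-45))*(-27) = ((-4 + 5)²*(-45))*(-27) = (1²*(-45))*(-27) = (1*(-45))*(-27) = -45*(-27) = 1215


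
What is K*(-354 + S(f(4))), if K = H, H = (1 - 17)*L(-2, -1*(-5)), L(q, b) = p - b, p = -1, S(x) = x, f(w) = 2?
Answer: -33792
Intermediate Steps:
L(q, b) = -1 - b
H = 96 (H = (1 - 17)*(-1 - (-1)*(-5)) = -16*(-1 - 1*5) = -16*(-1 - 5) = -16*(-6) = 96)
K = 96
K*(-354 + S(f(4))) = 96*(-354 + 2) = 96*(-352) = -33792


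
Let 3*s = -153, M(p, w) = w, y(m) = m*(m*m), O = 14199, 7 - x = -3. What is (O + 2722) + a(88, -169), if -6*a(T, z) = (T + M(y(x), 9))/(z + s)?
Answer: 22335817/1320 ≈ 16921.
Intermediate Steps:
x = 10 (x = 7 - 1*(-3) = 7 + 3 = 10)
y(m) = m³ (y(m) = m*m² = m³)
s = -51 (s = (⅓)*(-153) = -51)
a(T, z) = -(9 + T)/(6*(-51 + z)) (a(T, z) = -(T + 9)/(6*(z - 51)) = -(9 + T)/(6*(-51 + z)))
(O + 2722) + a(88, -169) = (14199 + 2722) + (-9 - 1*88)/(6*(-51 - 169)) = 16921 + (⅙)*(-9 - 88)/(-220) = 16921 + (⅙)*(-1/220)*(-97) = 16921 + 97/1320 = 22335817/1320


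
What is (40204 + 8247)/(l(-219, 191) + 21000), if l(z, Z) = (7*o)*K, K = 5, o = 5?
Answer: 48451/21175 ≈ 2.2881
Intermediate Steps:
l(z, Z) = 175 (l(z, Z) = (7*5)*5 = 35*5 = 175)
(40204 + 8247)/(l(-219, 191) + 21000) = (40204 + 8247)/(175 + 21000) = 48451/21175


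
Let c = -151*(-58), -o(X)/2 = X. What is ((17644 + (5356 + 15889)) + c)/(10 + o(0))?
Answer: 47647/10 ≈ 4764.7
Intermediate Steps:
o(X) = -2*X
c = 8758
((17644 + (5356 + 15889)) + c)/(10 + o(0)) = ((17644 + (5356 + 15889)) + 8758)/(10 - 2*0) = ((17644 + 21245) + 8758)/(10 + 0) = (38889 + 8758)/10 = (⅒)*47647 = 47647/10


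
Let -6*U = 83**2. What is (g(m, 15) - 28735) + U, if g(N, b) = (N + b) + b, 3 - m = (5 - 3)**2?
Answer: -179125/6 ≈ -29854.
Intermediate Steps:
U = -6889/6 (U = -1/6*83**2 = -1/6*6889 = -6889/6 ≈ -1148.2)
m = -1 (m = 3 - (5 - 3)**2 = 3 - 1*2**2 = 3 - 1*4 = 3 - 4 = -1)
g(N, b) = N + 2*b
(g(m, 15) - 28735) + U = ((-1 + 2*15) - 28735) - 6889/6 = ((-1 + 30) - 28735) - 6889/6 = (29 - 28735) - 6889/6 = -28706 - 6889/6 = -179125/6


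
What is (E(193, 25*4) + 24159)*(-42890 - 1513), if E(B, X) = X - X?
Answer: -1072732077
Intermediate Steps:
E(B, X) = 0
(E(193, 25*4) + 24159)*(-42890 - 1513) = (0 + 24159)*(-42890 - 1513) = 24159*(-44403) = -1072732077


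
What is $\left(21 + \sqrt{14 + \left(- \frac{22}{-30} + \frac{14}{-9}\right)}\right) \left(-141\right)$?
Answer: $-2961 - \frac{47 \sqrt{2965}}{5} \approx -3472.8$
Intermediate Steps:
$\left(21 + \sqrt{14 + \left(- \frac{22}{-30} + \frac{14}{-9}\right)}\right) \left(-141\right) = \left(21 + \sqrt{14 + \left(\left(-22\right) \left(- \frac{1}{30}\right) + 14 \left(- \frac{1}{9}\right)\right)}\right) \left(-141\right) = \left(21 + \sqrt{14 + \left(\frac{11}{15} - \frac{14}{9}\right)}\right) \left(-141\right) = \left(21 + \sqrt{14 - \frac{37}{45}}\right) \left(-141\right) = \left(21 + \sqrt{\frac{593}{45}}\right) \left(-141\right) = \left(21 + \frac{\sqrt{2965}}{15}\right) \left(-141\right) = -2961 - \frac{47 \sqrt{2965}}{5}$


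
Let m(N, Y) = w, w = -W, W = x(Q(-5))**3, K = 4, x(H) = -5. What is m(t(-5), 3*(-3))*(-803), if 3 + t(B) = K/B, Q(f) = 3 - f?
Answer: -100375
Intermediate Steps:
t(B) = -3 + 4/B
W = -125 (W = (-5)**3 = -125)
w = 125 (w = -1*(-125) = 125)
m(N, Y) = 125
m(t(-5), 3*(-3))*(-803) = 125*(-803) = -100375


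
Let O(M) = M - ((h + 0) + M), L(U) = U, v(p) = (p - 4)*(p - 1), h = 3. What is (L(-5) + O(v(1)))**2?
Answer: 64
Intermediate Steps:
v(p) = (-1 + p)*(-4 + p) (v(p) = (-4 + p)*(-1 + p) = (-1 + p)*(-4 + p))
O(M) = -3 (O(M) = M - ((3 + 0) + M) = M - (3 + M) = M + (-3 - M) = -3)
(L(-5) + O(v(1)))**2 = (-5 - 3)**2 = (-8)**2 = 64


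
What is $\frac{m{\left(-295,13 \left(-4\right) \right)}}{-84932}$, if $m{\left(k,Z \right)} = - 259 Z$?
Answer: $- \frac{3367}{21233} \approx -0.15857$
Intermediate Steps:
$\frac{m{\left(-295,13 \left(-4\right) \right)}}{-84932} = \frac{\left(-259\right) 13 \left(-4\right)}{-84932} = \left(-259\right) \left(-52\right) \left(- \frac{1}{84932}\right) = 13468 \left(- \frac{1}{84932}\right) = - \frac{3367}{21233}$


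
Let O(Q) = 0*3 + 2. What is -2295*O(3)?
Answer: -4590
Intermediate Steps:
O(Q) = 2 (O(Q) = 0 + 2 = 2)
-2295*O(3) = -2295*2 = -4590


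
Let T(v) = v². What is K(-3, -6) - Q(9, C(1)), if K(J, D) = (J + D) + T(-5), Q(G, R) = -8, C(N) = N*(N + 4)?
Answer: 24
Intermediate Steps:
C(N) = N*(4 + N)
K(J, D) = 25 + D + J (K(J, D) = (J + D) + (-5)² = (D + J) + 25 = 25 + D + J)
K(-3, -6) - Q(9, C(1)) = (25 - 6 - 3) - 1*(-8) = 16 + 8 = 24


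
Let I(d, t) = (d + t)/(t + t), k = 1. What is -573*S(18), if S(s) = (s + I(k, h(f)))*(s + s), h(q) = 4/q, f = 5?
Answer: -789021/2 ≈ -3.9451e+5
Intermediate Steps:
I(d, t) = (d + t)/(2*t) (I(d, t) = (d + t)/((2*t)) = (d + t)*(1/(2*t)) = (d + t)/(2*t))
S(s) = 2*s*(9/8 + s) (S(s) = (s + (1 + 4/5)/(2*((4/5))))*(s + s) = (s + (1 + 4*(⅕))/(2*((4*(⅕)))))*(2*s) = (s + (1 + ⅘)/(2*(⅘)))*(2*s) = (s + (½)*(5/4)*(9/5))*(2*s) = (s + 9/8)*(2*s) = (9/8 + s)*(2*s) = 2*s*(9/8 + s))
-573*S(18) = -573*18*(9 + 8*18)/4 = -573*18*(9 + 144)/4 = -573*18*153/4 = -573*1377/2 = -789021/2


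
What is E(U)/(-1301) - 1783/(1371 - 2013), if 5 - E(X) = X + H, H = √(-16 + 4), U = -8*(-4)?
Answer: 2337017/835242 + 2*I*√3/1301 ≈ 2.798 + 0.0026626*I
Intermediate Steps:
U = 32
H = 2*I*√3 (H = √(-12) = 2*I*√3 ≈ 3.4641*I)
E(X) = 5 - X - 2*I*√3 (E(X) = 5 - (X + 2*I*√3) = 5 + (-X - 2*I*√3) = 5 - X - 2*I*√3)
E(U)/(-1301) - 1783/(1371 - 2013) = (5 - 1*32 - 2*I*√3)/(-1301) - 1783/(1371 - 2013) = (5 - 32 - 2*I*√3)*(-1/1301) - 1783/(-642) = (-27 - 2*I*√3)*(-1/1301) - 1783*(-1/642) = (27/1301 + 2*I*√3/1301) + 1783/642 = 2337017/835242 + 2*I*√3/1301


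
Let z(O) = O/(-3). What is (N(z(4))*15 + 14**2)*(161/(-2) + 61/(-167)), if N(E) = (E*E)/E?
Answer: -2376792/167 ≈ -14232.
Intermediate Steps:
z(O) = -O/3 (z(O) = O*(-1/3) = -O/3)
N(E) = E (N(E) = E**2/E = E)
(N(z(4))*15 + 14**2)*(161/(-2) + 61/(-167)) = (-1/3*4*15 + 14**2)*(161/(-2) + 61/(-167)) = (-4/3*15 + 196)*(161*(-1/2) + 61*(-1/167)) = (-20 + 196)*(-161/2 - 61/167) = 176*(-27009/334) = -2376792/167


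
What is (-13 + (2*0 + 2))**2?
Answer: 121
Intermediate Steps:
(-13 + (2*0 + 2))**2 = (-13 + (0 + 2))**2 = (-13 + 2)**2 = (-11)**2 = 121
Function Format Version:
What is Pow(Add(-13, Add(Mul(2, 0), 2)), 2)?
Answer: 121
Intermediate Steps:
Pow(Add(-13, Add(Mul(2, 0), 2)), 2) = Pow(Add(-13, Add(0, 2)), 2) = Pow(Add(-13, 2), 2) = Pow(-11, 2) = 121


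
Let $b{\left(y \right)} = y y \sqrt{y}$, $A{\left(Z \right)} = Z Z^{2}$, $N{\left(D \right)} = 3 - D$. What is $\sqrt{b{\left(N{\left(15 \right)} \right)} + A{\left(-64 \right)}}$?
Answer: $4 \sqrt{-16384 + 18 i \sqrt{3}} \approx 0.48714 + 512.0 i$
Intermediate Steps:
$A{\left(Z \right)} = Z^{3}$
$b{\left(y \right)} = y^{\frac{5}{2}}$ ($b{\left(y \right)} = y^{2} \sqrt{y} = y^{\frac{5}{2}}$)
$\sqrt{b{\left(N{\left(15 \right)} \right)} + A{\left(-64 \right)}} = \sqrt{\left(3 - 15\right)^{\frac{5}{2}} + \left(-64\right)^{3}} = \sqrt{\left(3 - 15\right)^{\frac{5}{2}} - 262144} = \sqrt{\left(-12\right)^{\frac{5}{2}} - 262144} = \sqrt{288 i \sqrt{3} - 262144} = \sqrt{-262144 + 288 i \sqrt{3}}$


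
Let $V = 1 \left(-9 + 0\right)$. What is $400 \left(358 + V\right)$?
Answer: $139600$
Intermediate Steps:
$V = -9$ ($V = 1 \left(-9\right) = -9$)
$400 \left(358 + V\right) = 400 \left(358 - 9\right) = 400 \cdot 349 = 139600$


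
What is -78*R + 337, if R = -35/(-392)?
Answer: 9241/28 ≈ 330.04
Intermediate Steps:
R = 5/56 (R = -35*(-1/392) = 5/56 ≈ 0.089286)
-78*R + 337 = -78*5/56 + 337 = -195/28 + 337 = 9241/28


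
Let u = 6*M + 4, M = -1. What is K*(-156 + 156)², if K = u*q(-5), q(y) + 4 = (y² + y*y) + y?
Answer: 0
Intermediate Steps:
q(y) = -4 + y + 2*y² (q(y) = -4 + ((y² + y*y) + y) = -4 + ((y² + y²) + y) = -4 + (2*y² + y) = -4 + (y + 2*y²) = -4 + y + 2*y²)
u = -2 (u = 6*(-1) + 4 = -6 + 4 = -2)
K = -82 (K = -2*(-4 - 5 + 2*(-5)²) = -2*(-4 - 5 + 2*25) = -2*(-4 - 5 + 50) = -2*41 = -82)
K*(-156 + 156)² = -82*(-156 + 156)² = -82*0² = -82*0 = 0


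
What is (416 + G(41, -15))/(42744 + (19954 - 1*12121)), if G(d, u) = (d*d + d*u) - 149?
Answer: 1333/50577 ≈ 0.026356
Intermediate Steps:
G(d, u) = -149 + d² + d*u (G(d, u) = (d² + d*u) - 149 = -149 + d² + d*u)
(416 + G(41, -15))/(42744 + (19954 - 1*12121)) = (416 + (-149 + 41² + 41*(-15)))/(42744 + (19954 - 1*12121)) = (416 + (-149 + 1681 - 615))/(42744 + (19954 - 12121)) = (416 + 917)/(42744 + 7833) = 1333/50577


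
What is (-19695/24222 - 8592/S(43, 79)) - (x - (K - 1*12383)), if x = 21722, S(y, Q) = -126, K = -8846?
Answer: -7271089751/169554 ≈ -42884.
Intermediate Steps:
(-19695/24222 - 8592/S(43, 79)) - (x - (K - 1*12383)) = (-19695/24222 - 8592/(-126)) - (21722 - (-8846 - 1*12383)) = (-19695*1/24222 - 8592*(-1/126)) - (21722 - (-8846 - 12383)) = (-6565/8074 + 1432/21) - (21722 - 1*(-21229)) = 11424103/169554 - (21722 + 21229) = 11424103/169554 - 1*42951 = 11424103/169554 - 42951 = -7271089751/169554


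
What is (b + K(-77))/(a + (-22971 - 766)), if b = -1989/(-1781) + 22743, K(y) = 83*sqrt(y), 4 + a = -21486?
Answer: -239688/476623 - 83*I*sqrt(77)/45227 ≈ -0.50289 - 0.016104*I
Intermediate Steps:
a = -21490 (a = -4 - 21486 = -21490)
b = 3115944/137 (b = -1989*(-1/1781) + 22743 = 153/137 + 22743 = 3115944/137 ≈ 22744.)
(b + K(-77))/(a + (-22971 - 766)) = (3115944/137 + 83*sqrt(-77))/(-21490 + (-22971 - 766)) = (3115944/137 + 83*(I*sqrt(77)))/(-21490 - 23737) = (3115944/137 + 83*I*sqrt(77))/(-45227) = (3115944/137 + 83*I*sqrt(77))*(-1/45227) = -239688/476623 - 83*I*sqrt(77)/45227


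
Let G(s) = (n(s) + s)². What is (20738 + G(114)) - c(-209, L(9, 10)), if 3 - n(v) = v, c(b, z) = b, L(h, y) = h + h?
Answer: 20956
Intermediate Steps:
L(h, y) = 2*h
n(v) = 3 - v
G(s) = 9 (G(s) = ((3 - s) + s)² = 3² = 9)
(20738 + G(114)) - c(-209, L(9, 10)) = (20738 + 9) - 1*(-209) = 20747 + 209 = 20956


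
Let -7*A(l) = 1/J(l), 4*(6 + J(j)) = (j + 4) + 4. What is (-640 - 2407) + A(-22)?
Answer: -405249/133 ≈ -3047.0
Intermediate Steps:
J(j) = -4 + j/4 (J(j) = -6 + ((j + 4) + 4)/4 = -6 + ((4 + j) + 4)/4 = -6 + (8 + j)/4 = -6 + (2 + j/4) = -4 + j/4)
A(l) = -1/(7*(-4 + l/4))
(-640 - 2407) + A(-22) = (-640 - 2407) - 4/(-112 + 7*(-22)) = -3047 - 4/(-112 - 154) = -3047 - 4/(-266) = -3047 - 4*(-1/266) = -3047 + 2/133 = -405249/133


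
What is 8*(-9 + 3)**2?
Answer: 288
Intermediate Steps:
8*(-9 + 3)**2 = 8*(-6)**2 = 8*36 = 288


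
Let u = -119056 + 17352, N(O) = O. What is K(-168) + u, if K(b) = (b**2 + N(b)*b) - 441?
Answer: -45697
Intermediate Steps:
K(b) = -441 + 2*b**2 (K(b) = (b**2 + b*b) - 441 = (b**2 + b**2) - 441 = 2*b**2 - 441 = -441 + 2*b**2)
u = -101704
K(-168) + u = (-441 + 2*(-168)**2) - 101704 = (-441 + 2*28224) - 101704 = (-441 + 56448) - 101704 = 56007 - 101704 = -45697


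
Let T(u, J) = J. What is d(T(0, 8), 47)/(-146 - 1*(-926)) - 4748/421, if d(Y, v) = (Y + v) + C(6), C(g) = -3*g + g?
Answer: -3685337/328380 ≈ -11.223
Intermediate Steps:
C(g) = -2*g
d(Y, v) = -12 + Y + v (d(Y, v) = (Y + v) - 2*6 = (Y + v) - 12 = -12 + Y + v)
d(T(0, 8), 47)/(-146 - 1*(-926)) - 4748/421 = (-12 + 8 + 47)/(-146 - 1*(-926)) - 4748/421 = 43/(-146 + 926) - 4748*1/421 = 43/780 - 4748/421 = -3685337/328380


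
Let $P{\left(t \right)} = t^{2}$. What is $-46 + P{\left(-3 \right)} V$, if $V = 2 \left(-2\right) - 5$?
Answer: $-127$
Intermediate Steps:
$V = -9$ ($V = -4 - 5 = -9$)
$-46 + P{\left(-3 \right)} V = -46 + \left(-3\right)^{2} \left(-9\right) = -46 + 9 \left(-9\right) = -46 - 81 = -127$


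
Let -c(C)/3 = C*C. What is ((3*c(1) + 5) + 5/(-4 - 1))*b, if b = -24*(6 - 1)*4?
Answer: 2400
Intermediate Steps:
c(C) = -3*C² (c(C) = -3*C*C = -3*C²)
b = -480 (b = -120*4 = -24*20 = -480)
((3*c(1) + 5) + 5/(-4 - 1))*b = ((3*(-3*1²) + 5) + 5/(-4 - 1))*(-480) = ((3*(-3*1) + 5) + 5/(-5))*(-480) = ((3*(-3) + 5) + 5*(-⅕))*(-480) = ((-9 + 5) - 1)*(-480) = (-4 - 1)*(-480) = -5*(-480) = 2400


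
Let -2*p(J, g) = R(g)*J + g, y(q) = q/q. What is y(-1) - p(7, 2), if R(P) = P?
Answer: 9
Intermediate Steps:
y(q) = 1
p(J, g) = -g/2 - J*g/2 (p(J, g) = -(g*J + g)/2 = -(J*g + g)/2 = -(g + J*g)/2 = -g/2 - J*g/2)
y(-1) - p(7, 2) = 1 - 2*(-1 - 1*7)/2 = 1 - 2*(-1 - 7)/2 = 1 - 2*(-8)/2 = 1 - 1*(-8) = 1 + 8 = 9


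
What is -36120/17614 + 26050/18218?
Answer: -49797365/80222963 ≈ -0.62074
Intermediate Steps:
-36120/17614 + 26050/18218 = -36120*1/17614 + 26050*(1/18218) = -18060/8807 + 13025/9109 = -49797365/80222963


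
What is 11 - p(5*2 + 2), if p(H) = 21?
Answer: -10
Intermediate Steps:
11 - p(5*2 + 2) = 11 - 1*21 = 11 - 21 = -10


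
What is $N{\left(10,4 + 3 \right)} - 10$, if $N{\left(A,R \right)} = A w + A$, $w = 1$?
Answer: $10$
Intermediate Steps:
$N{\left(A,R \right)} = 2 A$ ($N{\left(A,R \right)} = A 1 + A = A + A = 2 A$)
$N{\left(10,4 + 3 \right)} - 10 = 2 \cdot 10 - 10 = 20 - 10 = 10$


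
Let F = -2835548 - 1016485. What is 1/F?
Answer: -1/3852033 ≈ -2.5960e-7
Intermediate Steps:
F = -3852033
1/F = 1/(-3852033) = -1/3852033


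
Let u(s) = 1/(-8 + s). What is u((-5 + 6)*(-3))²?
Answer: 1/121 ≈ 0.0082645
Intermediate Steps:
u((-5 + 6)*(-3))² = (1/(-8 + (-5 + 6)*(-3)))² = (1/(-8 + 1*(-3)))² = (1/(-8 - 3))² = (1/(-11))² = (-1/11)² = 1/121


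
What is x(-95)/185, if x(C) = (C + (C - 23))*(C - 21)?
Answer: 24708/185 ≈ 133.56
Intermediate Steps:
x(C) = (-23 + 2*C)*(-21 + C) (x(C) = (C + (-23 + C))*(-21 + C) = (-23 + 2*C)*(-21 + C))
x(-95)/185 = (483 - 65*(-95) + 2*(-95)²)/185 = (483 + 6175 + 2*9025)*(1/185) = (483 + 6175 + 18050)*(1/185) = 24708*(1/185) = 24708/185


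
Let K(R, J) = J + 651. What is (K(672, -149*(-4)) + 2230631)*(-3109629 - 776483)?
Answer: -8673327878336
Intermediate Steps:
K(R, J) = 651 + J
(K(672, -149*(-4)) + 2230631)*(-3109629 - 776483) = ((651 - 149*(-4)) + 2230631)*(-3109629 - 776483) = ((651 + 596) + 2230631)*(-3886112) = (1247 + 2230631)*(-3886112) = 2231878*(-3886112) = -8673327878336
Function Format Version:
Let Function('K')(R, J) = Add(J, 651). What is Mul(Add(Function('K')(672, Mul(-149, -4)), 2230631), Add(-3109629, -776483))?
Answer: -8673327878336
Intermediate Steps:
Function('K')(R, J) = Add(651, J)
Mul(Add(Function('K')(672, Mul(-149, -4)), 2230631), Add(-3109629, -776483)) = Mul(Add(Add(651, Mul(-149, -4)), 2230631), Add(-3109629, -776483)) = Mul(Add(Add(651, 596), 2230631), -3886112) = Mul(Add(1247, 2230631), -3886112) = Mul(2231878, -3886112) = -8673327878336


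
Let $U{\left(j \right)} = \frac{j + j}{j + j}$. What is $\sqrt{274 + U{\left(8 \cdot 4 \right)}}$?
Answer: $5 \sqrt{11} \approx 16.583$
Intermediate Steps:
$U{\left(j \right)} = 1$ ($U{\left(j \right)} = \frac{2 j}{2 j} = 2 j \frac{1}{2 j} = 1$)
$\sqrt{274 + U{\left(8 \cdot 4 \right)}} = \sqrt{274 + 1} = \sqrt{275} = 5 \sqrt{11}$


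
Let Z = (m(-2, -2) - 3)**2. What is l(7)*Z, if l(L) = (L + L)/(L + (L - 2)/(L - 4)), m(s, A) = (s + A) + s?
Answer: 1701/13 ≈ 130.85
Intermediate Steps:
m(s, A) = A + 2*s (m(s, A) = (A + s) + s = A + 2*s)
Z = 81 (Z = ((-2 + 2*(-2)) - 3)**2 = ((-2 - 4) - 3)**2 = (-6 - 3)**2 = (-9)**2 = 81)
l(L) = 2*L/(L + (-2 + L)/(-4 + L)) (l(L) = (2*L)/(L + (-2 + L)/(-4 + L)) = 2*L/(L + (-2 + L)/(-4 + L)))
l(7)*Z = (2*7*(-4 + 7)/(-2 + 7**2 - 3*7))*81 = (2*7*3/(-2 + 49 - 21))*81 = (2*7*3/26)*81 = (2*7*(1/26)*3)*81 = (21/13)*81 = 1701/13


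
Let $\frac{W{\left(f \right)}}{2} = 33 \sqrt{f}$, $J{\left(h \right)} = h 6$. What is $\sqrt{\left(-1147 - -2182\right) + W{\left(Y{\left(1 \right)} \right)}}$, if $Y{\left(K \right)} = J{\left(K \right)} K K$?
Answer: $\sqrt{1035 + 66 \sqrt{6}} \approx 34.593$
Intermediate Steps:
$J{\left(h \right)} = 6 h$
$Y{\left(K \right)} = 6 K^{3}$ ($Y{\left(K \right)} = 6 K K K = 6 K^{2} K = 6 K^{3}$)
$W{\left(f \right)} = 66 \sqrt{f}$ ($W{\left(f \right)} = 2 \cdot 33 \sqrt{f} = 66 \sqrt{f}$)
$\sqrt{\left(-1147 - -2182\right) + W{\left(Y{\left(1 \right)} \right)}} = \sqrt{\left(-1147 - -2182\right) + 66 \sqrt{6 \cdot 1^{3}}} = \sqrt{\left(-1147 + 2182\right) + 66 \sqrt{6 \cdot 1}} = \sqrt{1035 + 66 \sqrt{6}}$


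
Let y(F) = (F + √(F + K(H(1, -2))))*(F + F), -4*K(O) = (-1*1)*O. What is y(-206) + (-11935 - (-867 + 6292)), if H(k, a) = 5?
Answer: 67512 - 618*I*√91 ≈ 67512.0 - 5895.3*I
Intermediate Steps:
K(O) = O/4 (K(O) = -(-1*1)*O/4 = -(-1)*O/4 = O/4)
y(F) = 2*F*(F + √(5/4 + F)) (y(F) = (F + √(F + (¼)*5))*(F + F) = (F + √(F + 5/4))*(2*F) = (F + √(5/4 + F))*(2*F) = 2*F*(F + √(5/4 + F)))
y(-206) + (-11935 - (-867 + 6292)) = -206*(√(5 + 4*(-206)) + 2*(-206)) + (-11935 - (-867 + 6292)) = -206*(√(5 - 824) - 412) + (-11935 - 1*5425) = -206*(√(-819) - 412) + (-11935 - 5425) = -206*(3*I*√91 - 412) - 17360 = -206*(-412 + 3*I*√91) - 17360 = (84872 - 618*I*√91) - 17360 = 67512 - 618*I*√91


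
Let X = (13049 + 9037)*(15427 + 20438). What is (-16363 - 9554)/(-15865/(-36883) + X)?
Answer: -955896711/29215555062235 ≈ -3.2719e-5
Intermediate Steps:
X = 792114390 (X = 22086*35865 = 792114390)
(-16363 - 9554)/(-15865/(-36883) + X) = (-16363 - 9554)/(-15865/(-36883) + 792114390) = -25917/(-15865*(-1/36883) + 792114390) = -25917/(15865/36883 + 792114390) = -25917/29215555062235/36883 = -25917*36883/29215555062235 = -955896711/29215555062235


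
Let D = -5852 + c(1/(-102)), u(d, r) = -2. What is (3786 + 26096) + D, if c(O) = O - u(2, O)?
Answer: 2451263/102 ≈ 24032.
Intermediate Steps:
c(O) = 2 + O (c(O) = O - 1*(-2) = O + 2 = 2 + O)
D = -596701/102 (D = -5852 + (2 + 1/(-102)) = -5852 + (2 - 1/102) = -5852 + 203/102 = -596701/102 ≈ -5850.0)
(3786 + 26096) + D = (3786 + 26096) - 596701/102 = 29882 - 596701/102 = 2451263/102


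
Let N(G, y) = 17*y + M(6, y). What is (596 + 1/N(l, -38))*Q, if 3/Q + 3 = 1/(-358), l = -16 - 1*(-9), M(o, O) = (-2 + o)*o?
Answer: -199071807/334325 ≈ -595.44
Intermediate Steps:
M(o, O) = o*(-2 + o)
l = -7 (l = -16 + 9 = -7)
N(G, y) = 24 + 17*y (N(G, y) = 17*y + 6*(-2 + 6) = 17*y + 6*4 = 17*y + 24 = 24 + 17*y)
Q = -1074/1075 (Q = 3/(-3 + 1/(-358)) = 3/(-3 - 1/358) = 3/(-1075/358) = 3*(-358/1075) = -1074/1075 ≈ -0.99907)
(596 + 1/N(l, -38))*Q = (596 + 1/(24 + 17*(-38)))*(-1074/1075) = (596 + 1/(24 - 646))*(-1074/1075) = (596 + 1/(-622))*(-1074/1075) = (596 - 1/622)*(-1074/1075) = (370711/622)*(-1074/1075) = -199071807/334325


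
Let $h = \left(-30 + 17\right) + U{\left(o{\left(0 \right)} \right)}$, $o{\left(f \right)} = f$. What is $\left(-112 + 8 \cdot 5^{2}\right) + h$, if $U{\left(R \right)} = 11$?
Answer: $86$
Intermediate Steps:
$h = -2$ ($h = \left(-30 + 17\right) + 11 = -13 + 11 = -2$)
$\left(-112 + 8 \cdot 5^{2}\right) + h = \left(-112 + 8 \cdot 5^{2}\right) - 2 = \left(-112 + 8 \cdot 25\right) - 2 = \left(-112 + 200\right) - 2 = 88 - 2 = 86$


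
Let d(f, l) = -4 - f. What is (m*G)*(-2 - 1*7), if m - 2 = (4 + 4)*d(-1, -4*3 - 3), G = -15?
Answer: -2970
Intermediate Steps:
m = -22 (m = 2 + (4 + 4)*(-4 - 1*(-1)) = 2 + 8*(-4 + 1) = 2 + 8*(-3) = 2 - 24 = -22)
(m*G)*(-2 - 1*7) = (-22*(-15))*(-2 - 1*7) = 330*(-2 - 7) = 330*(-9) = -2970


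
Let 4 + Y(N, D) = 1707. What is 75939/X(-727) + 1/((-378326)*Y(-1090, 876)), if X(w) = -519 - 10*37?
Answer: -48926675889031/572773079242 ≈ -85.421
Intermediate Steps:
X(w) = -889 (X(w) = -519 - 1*370 = -519 - 370 = -889)
Y(N, D) = 1703 (Y(N, D) = -4 + 1707 = 1703)
75939/X(-727) + 1/((-378326)*Y(-1090, 876)) = 75939/(-889) + 1/(-378326*1703) = 75939*(-1/889) - 1/378326*1/1703 = -75939/889 - 1/644289178 = -48926675889031/572773079242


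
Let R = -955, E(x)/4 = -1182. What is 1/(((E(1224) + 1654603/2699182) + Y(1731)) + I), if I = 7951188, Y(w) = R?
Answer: 2699182/21446365731513 ≈ 1.2586e-7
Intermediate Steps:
E(x) = -4728 (E(x) = 4*(-1182) = -4728)
Y(w) = -955
1/(((E(1224) + 1654603/2699182) + Y(1731)) + I) = 1/(((-4728 + 1654603/2699182) - 955) + 7951188) = 1/((-12760077893/2699182 - 955) + 7951188) = 1/(-15337796703/2699182 + 7951188) = 1/(21446365731513/2699182) = 2699182/21446365731513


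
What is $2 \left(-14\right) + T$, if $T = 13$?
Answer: $-15$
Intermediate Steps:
$2 \left(-14\right) + T = 2 \left(-14\right) + 13 = -28 + 13 = -15$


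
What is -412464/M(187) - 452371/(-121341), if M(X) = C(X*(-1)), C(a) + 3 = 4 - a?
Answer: -12490937119/5703027 ≈ -2190.2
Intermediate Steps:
C(a) = 1 - a (C(a) = -3 + (4 - a) = 1 - a)
M(X) = 1 + X (M(X) = 1 - X*(-1) = 1 - (-1)*X = 1 + X)
-412464/M(187) - 452371/(-121341) = -412464/(1 + 187) - 452371/(-121341) = -412464/188 - 452371*(-1/121341) = -412464*1/188 + 452371/121341 = -103116/47 + 452371/121341 = -12490937119/5703027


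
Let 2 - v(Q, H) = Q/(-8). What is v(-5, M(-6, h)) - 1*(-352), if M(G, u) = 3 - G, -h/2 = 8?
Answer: 2827/8 ≈ 353.38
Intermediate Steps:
h = -16 (h = -2*8 = -16)
v(Q, H) = 2 + Q/8 (v(Q, H) = 2 - Q/(-8) = 2 - Q*(-1)/8 = 2 - (-1)*Q/8 = 2 + Q/8)
v(-5, M(-6, h)) - 1*(-352) = (2 + (⅛)*(-5)) - 1*(-352) = (2 - 5/8) + 352 = 11/8 + 352 = 2827/8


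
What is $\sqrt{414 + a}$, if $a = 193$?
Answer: $\sqrt{607} \approx 24.637$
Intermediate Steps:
$\sqrt{414 + a} = \sqrt{414 + 193} = \sqrt{607}$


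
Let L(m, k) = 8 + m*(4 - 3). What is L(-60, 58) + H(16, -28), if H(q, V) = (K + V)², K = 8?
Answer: 348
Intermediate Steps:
H(q, V) = (8 + V)²
L(m, k) = 8 + m (L(m, k) = 8 + m*1 = 8 + m)
L(-60, 58) + H(16, -28) = (8 - 60) + (8 - 28)² = -52 + (-20)² = -52 + 400 = 348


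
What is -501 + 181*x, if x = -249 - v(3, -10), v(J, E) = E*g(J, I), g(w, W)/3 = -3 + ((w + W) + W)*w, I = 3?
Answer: 84750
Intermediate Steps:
g(w, W) = -9 + 3*w*(w + 2*W) (g(w, W) = 3*(-3 + ((w + W) + W)*w) = 3*(-3 + ((W + w) + W)*w) = 3*(-3 + (w + 2*W)*w) = 3*(-3 + w*(w + 2*W)) = -9 + 3*w*(w + 2*W))
v(J, E) = E*(-9 + 3*J**2 + 18*J) (v(J, E) = E*(-9 + 3*J**2 + 6*3*J) = E*(-9 + 3*J**2 + 18*J))
x = 471 (x = -249 - 3*(-10)*(-3 + 3**2 + 6*3) = -249 - 3*(-10)*(-3 + 9 + 18) = -249 - 3*(-10)*24 = -249 - 1*(-720) = -249 + 720 = 471)
-501 + 181*x = -501 + 181*471 = -501 + 85251 = 84750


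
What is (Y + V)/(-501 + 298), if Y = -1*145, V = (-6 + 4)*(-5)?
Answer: 135/203 ≈ 0.66502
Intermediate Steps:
V = 10 (V = -2*(-5) = 10)
Y = -145
(Y + V)/(-501 + 298) = (-145 + 10)/(-501 + 298) = -135/(-203) = -135*(-1/203) = 135/203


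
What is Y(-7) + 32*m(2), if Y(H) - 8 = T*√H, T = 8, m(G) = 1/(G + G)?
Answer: 16 + 8*I*√7 ≈ 16.0 + 21.166*I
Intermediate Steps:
m(G) = 1/(2*G)
Y(H) = 8 + 8*√H
Y(-7) + 32*m(2) = (8 + 8*√(-7)) + 32*((½)/2) = (8 + 8*(I*√7)) + 32*((½)*(½)) = (8 + 8*I*√7) + 32*(¼) = (8 + 8*I*√7) + 8 = 16 + 8*I*√7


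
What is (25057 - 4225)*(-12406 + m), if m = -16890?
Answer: -610294272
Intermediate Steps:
(25057 - 4225)*(-12406 + m) = (25057 - 4225)*(-12406 - 16890) = 20832*(-29296) = -610294272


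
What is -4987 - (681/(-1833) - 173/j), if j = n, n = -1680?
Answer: -5118780103/1026480 ≈ -4986.7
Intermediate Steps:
j = -1680
-4987 - (681/(-1833) - 173/j) = -4987 - (681/(-1833) - 173/(-1680)) = -4987 - (681*(-1/1833) - 173*(-1/1680)) = -4987 - (-227/611 + 173/1680) = -4987 - 1*(-275657/1026480) = -4987 + 275657/1026480 = -5118780103/1026480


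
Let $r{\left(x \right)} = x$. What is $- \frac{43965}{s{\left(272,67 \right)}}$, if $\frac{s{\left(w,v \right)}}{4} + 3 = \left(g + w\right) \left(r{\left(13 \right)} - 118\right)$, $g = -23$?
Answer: $\frac{14655}{34864} \approx 0.42035$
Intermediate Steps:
$s{\left(w,v \right)} = 9648 - 420 w$ ($s{\left(w,v \right)} = -12 + 4 \left(-23 + w\right) \left(13 - 118\right) = -12 + 4 \left(-23 + w\right) \left(-105\right) = -12 + 4 \left(2415 - 105 w\right) = -12 - \left(-9660 + 420 w\right) = 9648 - 420 w$)
$- \frac{43965}{s{\left(272,67 \right)}} = - \frac{43965}{9648 - 114240} = - \frac{43965}{-104592} = \left(-43965\right) \left(- \frac{1}{104592}\right) = \frac{14655}{34864}$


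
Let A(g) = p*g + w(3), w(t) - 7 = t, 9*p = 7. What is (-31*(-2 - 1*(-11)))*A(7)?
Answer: -4309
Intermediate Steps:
p = 7/9 (p = (⅑)*7 = 7/9 ≈ 0.77778)
w(t) = 7 + t
A(g) = 10 + 7*g/9 (A(g) = 7*g/9 + (7 + 3) = 7*g/9 + 10 = 10 + 7*g/9)
(-31*(-2 - 1*(-11)))*A(7) = (-31*(-2 - 1*(-11)))*(10 + (7/9)*7) = (-31*(-2 + 11))*(10 + 49/9) = -31*9*(139/9) = -279*139/9 = -4309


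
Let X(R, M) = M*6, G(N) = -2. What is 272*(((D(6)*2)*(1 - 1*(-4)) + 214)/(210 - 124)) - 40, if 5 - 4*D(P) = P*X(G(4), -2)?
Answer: 53564/43 ≈ 1245.7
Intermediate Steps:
X(R, M) = 6*M
D(P) = 5/4 + 3*P (D(P) = 5/4 - P*6*(-2)/4 = 5/4 - P*(-12)/4 = 5/4 - (-3)*P = 5/4 + 3*P)
272*(((D(6)*2)*(1 - 1*(-4)) + 214)/(210 - 124)) - 40 = 272*((((5/4 + 3*6)*2)*(1 - 1*(-4)) + 214)/(210 - 124)) - 40 = 272*((((5/4 + 18)*2)*(1 + 4) + 214)/86) - 40 = 272*((((77/4)*2)*5 + 214)*(1/86)) - 40 = 272*(((77/2)*5 + 214)*(1/86)) - 40 = 272*((385/2 + 214)*(1/86)) - 40 = 272*((813/2)*(1/86)) - 40 = 272*(813/172) - 40 = 55284/43 - 40 = 53564/43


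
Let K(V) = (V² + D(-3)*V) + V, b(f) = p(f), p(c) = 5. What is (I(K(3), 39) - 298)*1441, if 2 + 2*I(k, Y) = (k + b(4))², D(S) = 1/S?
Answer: -246411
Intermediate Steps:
b(f) = 5
K(V) = V² + 2*V/3 (K(V) = (V² + V/(-3)) + V = (V² - V/3) + V = V² + 2*V/3)
I(k, Y) = -1 + (5 + k)²/2 (I(k, Y) = -1 + (k + 5)²/2 = -1 + (5 + k)²/2)
(I(K(3), 39) - 298)*1441 = ((-1 + (5 + (⅓)*3*(2 + 3*3))²/2) - 298)*1441 = ((-1 + (5 + (⅓)*3*(2 + 9))²/2) - 298)*1441 = ((-1 + (5 + (⅓)*3*11)²/2) - 298)*1441 = ((-1 + (5 + 11)²/2) - 298)*1441 = ((-1 + (½)*16²) - 298)*1441 = ((-1 + (½)*256) - 298)*1441 = ((-1 + 128) - 298)*1441 = (127 - 298)*1441 = -171*1441 = -246411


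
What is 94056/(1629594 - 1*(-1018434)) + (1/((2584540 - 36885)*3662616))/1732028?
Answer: 126675367248061112003389/3566385125703291334011360 ≈ 0.035519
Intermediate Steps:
94056/(1629594 - 1*(-1018434)) + (1/((2584540 - 36885)*3662616))/1732028 = 94056/(1629594 + 1018434) + ((1/3662616)/2547655)*(1/1732028) = 94056/2648028 + ((1/2547655)*(1/3662616))*(1/1732028) = 94056*(1/2648028) + (1/9331081965480)*(1/1732028) = 7838/220669 + 1/16161695234506393440 = 126675367248061112003389/3566385125703291334011360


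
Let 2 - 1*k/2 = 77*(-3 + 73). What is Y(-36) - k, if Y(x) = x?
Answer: 10740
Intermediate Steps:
k = -10776 (k = 4 - 154*(-3 + 73) = 4 - 154*70 = 4 - 2*5390 = 4 - 10780 = -10776)
Y(-36) - k = -36 - 1*(-10776) = -36 + 10776 = 10740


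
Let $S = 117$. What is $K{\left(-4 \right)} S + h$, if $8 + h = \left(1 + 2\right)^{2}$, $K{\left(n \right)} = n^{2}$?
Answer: $1873$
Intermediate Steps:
$h = 1$ ($h = -8 + \left(1 + 2\right)^{2} = -8 + 3^{2} = -8 + 9 = 1$)
$K{\left(-4 \right)} S + h = \left(-4\right)^{2} \cdot 117 + 1 = 16 \cdot 117 + 1 = 1872 + 1 = 1873$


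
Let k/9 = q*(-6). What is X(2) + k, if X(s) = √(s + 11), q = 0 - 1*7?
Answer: 378 + √13 ≈ 381.61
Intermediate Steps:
q = -7 (q = 0 - 7 = -7)
X(s) = √(11 + s)
k = 378 (k = 9*(-7*(-6)) = 9*42 = 378)
X(2) + k = √(11 + 2) + 378 = √13 + 378 = 378 + √13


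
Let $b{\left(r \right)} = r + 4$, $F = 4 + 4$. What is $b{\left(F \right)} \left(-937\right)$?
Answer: $-11244$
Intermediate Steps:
$F = 8$
$b{\left(r \right)} = 4 + r$
$b{\left(F \right)} \left(-937\right) = \left(4 + 8\right) \left(-937\right) = 12 \left(-937\right) = -11244$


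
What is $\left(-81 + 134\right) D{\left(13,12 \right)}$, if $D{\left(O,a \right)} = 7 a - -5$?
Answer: $4717$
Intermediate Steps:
$D{\left(O,a \right)} = 5 + 7 a$ ($D{\left(O,a \right)} = 7 a + 5 = 5 + 7 a$)
$\left(-81 + 134\right) D{\left(13,12 \right)} = \left(-81 + 134\right) \left(5 + 7 \cdot 12\right) = 53 \left(5 + 84\right) = 53 \cdot 89 = 4717$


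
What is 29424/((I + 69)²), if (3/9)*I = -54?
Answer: 9808/2883 ≈ 3.4020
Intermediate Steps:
I = -162 (I = 3*(-54) = -162)
29424/((I + 69)²) = 29424/((-162 + 69)²) = 29424/((-93)²) = 29424/8649 = 29424*(1/8649) = 9808/2883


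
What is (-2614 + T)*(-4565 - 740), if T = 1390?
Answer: 6493320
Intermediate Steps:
(-2614 + T)*(-4565 - 740) = (-2614 + 1390)*(-4565 - 740) = -1224*(-5305) = 6493320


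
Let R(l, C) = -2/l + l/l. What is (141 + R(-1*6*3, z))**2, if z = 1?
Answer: 1635841/81 ≈ 20196.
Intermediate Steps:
R(l, C) = 1 - 2/l (R(l, C) = -2/l + 1 = 1 - 2/l)
(141 + R(-1*6*3, z))**2 = (141 + (-2 - 1*6*3)/((-1*6*3)))**2 = (141 + (-2 - 6*3)/((-6*3)))**2 = (141 + (-2 - 18)/(-18))**2 = (141 - 1/18*(-20))**2 = (141 + 10/9)**2 = (1279/9)**2 = 1635841/81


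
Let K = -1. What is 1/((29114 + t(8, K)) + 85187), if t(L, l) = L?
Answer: 1/114309 ≈ 8.7482e-6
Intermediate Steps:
1/((29114 + t(8, K)) + 85187) = 1/((29114 + 8) + 85187) = 1/(29122 + 85187) = 1/114309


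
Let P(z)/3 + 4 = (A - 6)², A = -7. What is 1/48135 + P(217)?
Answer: 23826826/48135 ≈ 495.00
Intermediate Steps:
P(z) = 495 (P(z) = -12 + 3*(-7 - 6)² = -12 + 3*(-13)² = -12 + 3*169 = -12 + 507 = 495)
1/48135 + P(217) = 1/48135 + 495 = 23826826/48135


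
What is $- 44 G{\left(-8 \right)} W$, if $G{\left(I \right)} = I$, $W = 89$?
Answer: $31328$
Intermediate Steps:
$- 44 G{\left(-8 \right)} W = \left(-44\right) \left(-8\right) 89 = 352 \cdot 89 = 31328$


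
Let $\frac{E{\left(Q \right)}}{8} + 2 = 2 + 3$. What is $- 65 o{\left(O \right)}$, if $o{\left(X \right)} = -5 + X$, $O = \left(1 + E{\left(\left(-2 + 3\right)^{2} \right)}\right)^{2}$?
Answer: $-40300$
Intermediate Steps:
$E{\left(Q \right)} = 24$ ($E{\left(Q \right)} = -16 + 8 \left(2 + 3\right) = -16 + 8 \cdot 5 = -16 + 40 = 24$)
$O = 625$ ($O = \left(1 + 24\right)^{2} = 25^{2} = 625$)
$- 65 o{\left(O \right)} = - 65 \left(-5 + 625\right) = \left(-65\right) 620 = -40300$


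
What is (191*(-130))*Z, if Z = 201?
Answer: -4990830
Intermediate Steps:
(191*(-130))*Z = (191*(-130))*201 = -24830*201 = -4990830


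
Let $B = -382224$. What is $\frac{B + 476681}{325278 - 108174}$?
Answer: $\frac{94457}{217104} \approx 0.43508$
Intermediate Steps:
$\frac{B + 476681}{325278 - 108174} = \frac{-382224 + 476681}{325278 - 108174} = \frac{94457}{217104}$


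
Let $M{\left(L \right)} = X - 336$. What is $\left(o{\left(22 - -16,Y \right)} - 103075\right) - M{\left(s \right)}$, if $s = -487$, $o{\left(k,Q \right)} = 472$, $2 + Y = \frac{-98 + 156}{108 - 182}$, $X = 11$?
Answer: $-102278$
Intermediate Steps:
$Y = - \frac{103}{37}$ ($Y = -2 + \frac{-98 + 156}{108 - 182} = -2 + \frac{58}{-74} = -2 + 58 \left(- \frac{1}{74}\right) = -2 - \frac{29}{37} = - \frac{103}{37} \approx -2.7838$)
$M{\left(L \right)} = -325$ ($M{\left(L \right)} = 11 - 336 = -325$)
$\left(o{\left(22 - -16,Y \right)} - 103075\right) - M{\left(s \right)} = \left(472 - 103075\right) - -325 = \left(472 - 103075\right) + 325 = -102603 + 325 = -102278$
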